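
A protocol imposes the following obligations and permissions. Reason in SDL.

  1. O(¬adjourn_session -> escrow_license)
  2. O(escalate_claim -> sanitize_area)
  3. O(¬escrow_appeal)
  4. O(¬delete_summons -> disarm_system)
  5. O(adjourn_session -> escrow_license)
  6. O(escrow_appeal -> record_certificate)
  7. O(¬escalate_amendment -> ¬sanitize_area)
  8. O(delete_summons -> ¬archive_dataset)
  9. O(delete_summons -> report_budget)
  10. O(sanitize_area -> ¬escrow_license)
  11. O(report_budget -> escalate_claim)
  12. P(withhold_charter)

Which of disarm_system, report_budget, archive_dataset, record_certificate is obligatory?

disarm_system

Premises 1 and 5 are O(¬adjourn_session -> escrow_license) and O(adjourn_session -> escrow_license); every ideal world satisfies ¬adjourn_session or adjourn_session, so in either case escrow_license holds — hence O(escrow_license).
The contrapositive of premise 10 (O(sanitize_area -> ¬escrow_license)) is O(escrow_license -> ¬sanitize_area), and O(escrow_license) is already established, so O(¬sanitize_area).
Premise 2, O(escalate_claim -> sanitize_area), contraposes to O(¬sanitize_area -> ¬escalate_claim); with O(¬sanitize_area) we get O(¬escalate_claim).
Premise 11, O(report_budget -> escalate_claim), contraposes to O(¬escalate_claim -> ¬report_budget); with O(¬escalate_claim) we get O(¬report_budget).
The contrapositive of premise 9 (O(delete_summons -> report_budget)) is O(¬report_budget -> ¬delete_summons), and O(¬report_budget) is already established, so O(¬delete_summons).
With premise 4, O(¬delete_summons -> disarm_system), the K-axiom yields O(disarm_system).
So O(disarm_system) holds — disarm_system is obligatory. None of the other listed options is made obligatory by any chain of premises.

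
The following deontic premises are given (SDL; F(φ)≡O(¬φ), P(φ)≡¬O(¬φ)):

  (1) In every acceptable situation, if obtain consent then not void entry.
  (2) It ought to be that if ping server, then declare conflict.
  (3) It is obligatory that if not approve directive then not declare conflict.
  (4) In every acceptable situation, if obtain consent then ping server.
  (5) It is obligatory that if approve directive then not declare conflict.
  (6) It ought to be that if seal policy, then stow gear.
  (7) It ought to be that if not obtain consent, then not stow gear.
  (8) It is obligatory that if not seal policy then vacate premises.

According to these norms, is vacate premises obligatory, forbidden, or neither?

Obligatory

Premises 3 and 5 cover both cases: O(¬approve_directive → ¬declare_conflict) and O(approve_directive → ¬declare_conflict). Since ¬approve_directive ∨ approve_directive is a tautology, O(¬declare_conflict) follows.
Premise 2 is O(ping_server → declare_conflict); contrapositively O(¬declare_conflict → ¬ping_server). Since O(¬declare_conflict) holds, K gives O(¬ping_server).
Premise 4, O(obtain_consent → ping_server), contraposes to O(¬ping_server → ¬obtain_consent); with O(¬ping_server) we get O(¬obtain_consent).
Applying K to premise 7 (O(¬obtain_consent → ¬stow_gear)) and O(¬obtain_consent) yields O(¬stow_gear).
Premise 6 is O(seal_policy → stow_gear); contrapositively O(¬stow_gear → ¬seal_policy). Since O(¬stow_gear) holds, K gives O(¬seal_policy).
Premise 8 is O(¬seal_policy → vacate_premises); since O(¬seal_policy), deontic closure gives O(vacate_premises).
Premise 1 does not contribute to this derivation.
Hence vacate_premises is obligatory.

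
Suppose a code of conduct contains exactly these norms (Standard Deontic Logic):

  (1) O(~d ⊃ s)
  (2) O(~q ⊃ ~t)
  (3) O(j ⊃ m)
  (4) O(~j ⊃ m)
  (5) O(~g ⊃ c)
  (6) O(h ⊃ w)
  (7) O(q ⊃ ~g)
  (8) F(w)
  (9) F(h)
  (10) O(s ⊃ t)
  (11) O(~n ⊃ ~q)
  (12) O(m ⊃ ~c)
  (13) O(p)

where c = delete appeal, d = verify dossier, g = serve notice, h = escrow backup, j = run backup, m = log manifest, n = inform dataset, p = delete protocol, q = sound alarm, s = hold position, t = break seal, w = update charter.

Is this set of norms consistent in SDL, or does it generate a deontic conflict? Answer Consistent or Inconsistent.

Consistent

Premise 6 is O(h ⊃ w), but O(h) is not derivable from the premises, so it does not yield O(w).
So O(w) is not derivable, and the apparent clash with O(~w) does not arise.
A world satisfying every obligation exists (e.g. c=false, d=true, g=true, h=false, j=false, m=true, n=false, p=true, q=false, s=false, t=false, w=false); no atom is both obligatory and forbidden, so the set is consistent.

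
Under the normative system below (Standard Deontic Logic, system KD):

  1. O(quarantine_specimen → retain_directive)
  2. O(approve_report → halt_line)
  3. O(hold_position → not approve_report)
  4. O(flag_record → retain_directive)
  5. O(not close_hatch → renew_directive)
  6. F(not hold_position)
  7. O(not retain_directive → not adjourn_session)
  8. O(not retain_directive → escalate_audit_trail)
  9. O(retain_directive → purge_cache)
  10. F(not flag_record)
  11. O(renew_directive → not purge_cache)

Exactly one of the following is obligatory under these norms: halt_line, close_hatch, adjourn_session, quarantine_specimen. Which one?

close_hatch

Premise 10, F(not flag_record), is equivalent to O(flag_record).
Premise 4 is O(flag_record → retain_directive); since O(flag_record), deontic closure gives O(retain_directive).
From O(retain_directive) and premise 9, O(retain_directive → purge_cache), we obtain O(purge_cache).
Premise 11, O(renew_directive → not purge_cache), contraposes to O(purge_cache → not renew_directive); with O(purge_cache) we get O(not renew_directive).
Premise 5, O(not close_hatch → renew_directive), contraposes to O(not renew_directive → close_hatch); with O(not renew_directive) we get O(close_hatch).
So O(close_hatch) holds — close_hatch is obligatory. None of the other listed options is made obligatory by any chain of premises.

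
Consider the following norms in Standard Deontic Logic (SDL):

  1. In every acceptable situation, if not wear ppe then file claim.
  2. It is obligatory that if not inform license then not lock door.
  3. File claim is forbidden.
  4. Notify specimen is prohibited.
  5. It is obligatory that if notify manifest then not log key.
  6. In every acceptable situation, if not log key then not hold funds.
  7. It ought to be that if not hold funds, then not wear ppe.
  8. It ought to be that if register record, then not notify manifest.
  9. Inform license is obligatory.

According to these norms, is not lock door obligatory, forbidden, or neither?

Neither

Premise 2 is O(¬inform_license → ¬lock_door), but O(¬inform_license) is not derivable from the premises, so it does not yield O(¬lock_door).
No premise or chain of K-axiom applications forces O(¬lock_door), and none forces O(lock_door). So ¬lock_door is neither obligatory nor forbidden under these norms.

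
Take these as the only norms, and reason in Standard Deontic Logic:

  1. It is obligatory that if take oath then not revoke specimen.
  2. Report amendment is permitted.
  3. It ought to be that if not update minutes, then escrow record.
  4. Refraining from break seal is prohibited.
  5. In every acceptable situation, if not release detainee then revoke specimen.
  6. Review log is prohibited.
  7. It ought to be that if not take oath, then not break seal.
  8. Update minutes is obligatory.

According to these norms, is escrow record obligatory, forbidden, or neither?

Premise 3 is O(¬update_minutes → escrow_record), but O(¬update_minutes) is not derivable from the premises, so it does not yield O(escrow_record).
No premise or chain of K-axiom applications forces O(escrow_record), and none forces O(¬escrow_record). So escrow_record is neither obligatory nor forbidden under these norms.

Neither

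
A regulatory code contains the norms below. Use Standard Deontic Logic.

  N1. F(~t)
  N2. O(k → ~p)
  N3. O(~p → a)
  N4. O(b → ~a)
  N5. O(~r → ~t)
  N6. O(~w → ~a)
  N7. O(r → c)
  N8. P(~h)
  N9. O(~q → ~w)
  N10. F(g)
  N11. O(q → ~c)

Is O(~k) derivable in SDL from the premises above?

Yes

Premise 1 is F(~t), i.e. O(t).
Premise 5 is O(~r → ~t); contrapositively O(t → r). Since O(t) holds, K gives O(r).
With premise 7, O(r → c), the K-axiom yields O(c).
Premise 11, O(q → ~c), contraposes to O(c → ~q); with O(c) we get O(~q).
With premise 9, O(~q → ~w), the K-axiom yields O(~w).
Premise 6 is O(~w → ~a); since O(~w), deontic closure gives O(~a).
The contrapositive of premise 3 (O(~p → a)) is O(~a → p), and O(~a) is already established, so O(p).
The contrapositive of premise 2 (O(k → ~p)) is O(p → ~k), and O(p) is already established, so O(~k).
Premises 4, 8, 10 do not contribute to this derivation.
So O(~k) follows.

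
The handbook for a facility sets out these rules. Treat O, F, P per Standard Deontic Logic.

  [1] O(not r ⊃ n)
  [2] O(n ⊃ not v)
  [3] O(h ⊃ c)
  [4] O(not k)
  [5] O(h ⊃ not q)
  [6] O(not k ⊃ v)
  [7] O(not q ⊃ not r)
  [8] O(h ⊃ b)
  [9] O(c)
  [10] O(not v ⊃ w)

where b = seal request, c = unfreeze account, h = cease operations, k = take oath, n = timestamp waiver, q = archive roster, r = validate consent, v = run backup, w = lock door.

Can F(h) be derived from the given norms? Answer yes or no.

Premise 4 gives O(not k).
From O(not k) and premise 6, O(not k ⊃ v), we obtain O(v).
The contrapositive of premise 2 (O(n ⊃ not v)) is O(v ⊃ not n), and O(v) is already established, so O(not n).
Premise 1 is O(not r ⊃ n); contrapositively O(not n ⊃ r). Since O(not n) holds, K gives O(r).
The contrapositive of premise 7 (O(not q ⊃ not r)) is O(r ⊃ q), and O(r) is already established, so O(q).
Premise 5, O(h ⊃ not q), contraposes to O(q ⊃ not h); with O(q) we get O(not h).
Premises 3, 8, 9, 10 do not contribute to this derivation.
So O(not h) holds, i.e. F(h). The claim follows.

Yes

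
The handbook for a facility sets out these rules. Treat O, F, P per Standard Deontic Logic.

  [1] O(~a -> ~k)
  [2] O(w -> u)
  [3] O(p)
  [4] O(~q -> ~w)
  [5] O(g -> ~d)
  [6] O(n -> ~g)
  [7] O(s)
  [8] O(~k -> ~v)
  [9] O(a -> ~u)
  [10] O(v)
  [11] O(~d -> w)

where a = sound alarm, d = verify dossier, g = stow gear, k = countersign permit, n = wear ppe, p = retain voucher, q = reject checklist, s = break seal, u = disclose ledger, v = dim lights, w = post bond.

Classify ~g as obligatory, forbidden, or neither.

Premise 10 gives O(v).
The contrapositive of premise 8 (O(~k -> ~v)) is O(v -> k), and O(v) is already established, so O(k).
The contrapositive of premise 1 (O(~a -> ~k)) is O(k -> a), and O(k) is already established, so O(a).
Applying K to premise 9 (O(a -> ~u)) and O(a) yields O(~u).
Premise 2 is O(w -> u); contrapositively O(~u -> ~w). Since O(~u) holds, K gives O(~w).
Premise 11, O(~d -> w), contraposes to O(~w -> d); with O(~w) we get O(d).
Premise 5 is O(g -> ~d); contrapositively O(d -> ~g). Since O(d) holds, K gives O(~g).
Premises 3, 4, 6, 7 do not contribute to this derivation.
Hence ~g is obligatory.

Obligatory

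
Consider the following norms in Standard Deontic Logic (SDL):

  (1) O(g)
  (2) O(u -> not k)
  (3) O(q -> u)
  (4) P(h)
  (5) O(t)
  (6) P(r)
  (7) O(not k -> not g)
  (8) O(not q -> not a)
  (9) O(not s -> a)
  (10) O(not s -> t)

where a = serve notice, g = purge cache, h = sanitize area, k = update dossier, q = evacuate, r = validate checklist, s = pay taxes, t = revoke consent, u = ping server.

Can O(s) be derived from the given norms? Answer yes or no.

Premise 1 states O(g) outright.
Premise 7, O(not k -> not g), contraposes to O(g -> k); with O(g) we get O(k).
Premise 2, O(u -> not k), contraposes to O(k -> not u); with O(k) we get O(not u).
Premise 3, O(q -> u), contraposes to O(not u -> not q); with O(not u) we get O(not q).
From O(not q) and premise 8, O(not q -> not a), we obtain O(not a).
Premise 9, O(not s -> a), contraposes to O(not a -> s); with O(not a) we get O(s).
Premises 4, 5, 6, 10 do not contribute to this derivation.
So O(s) follows.

Yes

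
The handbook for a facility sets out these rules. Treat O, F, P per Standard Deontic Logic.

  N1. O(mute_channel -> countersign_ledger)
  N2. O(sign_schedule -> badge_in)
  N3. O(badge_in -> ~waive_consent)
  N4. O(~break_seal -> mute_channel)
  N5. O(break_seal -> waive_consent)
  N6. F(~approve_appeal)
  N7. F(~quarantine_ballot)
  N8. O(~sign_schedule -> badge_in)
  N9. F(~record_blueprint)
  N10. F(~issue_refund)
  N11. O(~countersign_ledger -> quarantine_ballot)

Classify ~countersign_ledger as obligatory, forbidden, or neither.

Premises 2 and 8 cover both cases: O(sign_schedule -> badge_in) and O(~sign_schedule -> badge_in). Since sign_schedule ∨ ~sign_schedule is a tautology, O(badge_in) follows.
From O(badge_in) and premise 3, O(badge_in -> ~waive_consent), we obtain O(~waive_consent).
Premise 5 is O(break_seal -> waive_consent); contrapositively O(~waive_consent -> ~break_seal). Since O(~waive_consent) holds, K gives O(~break_seal).
From O(~break_seal) and premise 4, O(~break_seal -> mute_channel), we obtain O(mute_channel).
Premise 1 is O(mute_channel -> countersign_ledger); since O(mute_channel), deontic closure gives O(countersign_ledger).
Premises 6, 7, 9, 10, 11 do not contribute to this derivation.
Thus O(countersign_ledger), which is F(~countersign_ledger): ~countersign_ledger is forbidden.

Forbidden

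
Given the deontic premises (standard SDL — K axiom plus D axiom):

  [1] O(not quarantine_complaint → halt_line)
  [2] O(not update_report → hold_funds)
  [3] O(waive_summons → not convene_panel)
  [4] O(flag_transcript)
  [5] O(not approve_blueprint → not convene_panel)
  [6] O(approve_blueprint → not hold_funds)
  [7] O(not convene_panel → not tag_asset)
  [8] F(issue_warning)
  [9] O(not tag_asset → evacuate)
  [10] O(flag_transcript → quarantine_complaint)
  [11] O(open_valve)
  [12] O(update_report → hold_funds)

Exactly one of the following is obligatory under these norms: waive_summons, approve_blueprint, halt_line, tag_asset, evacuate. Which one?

evacuate

Premises 2 and 12 cover both cases: O(not update_report → hold_funds) and O(update_report → hold_funds). Since not update_report ∨ update_report is a tautology, O(hold_funds) follows.
The contrapositive of premise 6 (O(approve_blueprint → not hold_funds)) is O(hold_funds → not approve_blueprint), and O(hold_funds) is already established, so O(not approve_blueprint).
Applying K to premise 5 (O(not approve_blueprint → not convene_panel)) and O(not approve_blueprint) yields O(not convene_panel).
Applying K to premise 7 (O(not convene_panel → not tag_asset)) and O(not convene_panel) yields O(not tag_asset).
With premise 9, O(not tag_asset → evacuate), the K-axiom yields O(evacuate).
So O(evacuate) holds — evacuate is obligatory. None of the other listed options is made obligatory by any chain of premises.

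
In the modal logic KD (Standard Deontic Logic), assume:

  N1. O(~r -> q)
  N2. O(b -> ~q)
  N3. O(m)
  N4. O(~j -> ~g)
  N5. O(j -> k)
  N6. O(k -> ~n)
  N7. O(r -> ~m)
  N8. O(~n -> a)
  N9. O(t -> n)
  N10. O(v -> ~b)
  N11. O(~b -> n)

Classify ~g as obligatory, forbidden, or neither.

Obligatory

Premise 3 states O(m) outright.
Premise 7, O(r -> ~m), contraposes to O(m -> ~r); with O(m) we get O(~r).
Premise 1 is O(~r -> q); since O(~r), deontic closure gives O(q).
Premise 2 is O(b -> ~q); contrapositively O(q -> ~b). Since O(q) holds, K gives O(~b).
From O(~b) and premise 11, O(~b -> n), we obtain O(n).
Premise 6, O(k -> ~n), contraposes to O(n -> ~k); with O(n) we get O(~k).
Premise 5, O(j -> k), contraposes to O(~k -> ~j); with O(~k) we get O(~j).
Premise 4 is O(~j -> ~g); since O(~j), deontic closure gives O(~g).
Premises 8, 9, 10 do not contribute to this derivation.
Hence ~g is obligatory.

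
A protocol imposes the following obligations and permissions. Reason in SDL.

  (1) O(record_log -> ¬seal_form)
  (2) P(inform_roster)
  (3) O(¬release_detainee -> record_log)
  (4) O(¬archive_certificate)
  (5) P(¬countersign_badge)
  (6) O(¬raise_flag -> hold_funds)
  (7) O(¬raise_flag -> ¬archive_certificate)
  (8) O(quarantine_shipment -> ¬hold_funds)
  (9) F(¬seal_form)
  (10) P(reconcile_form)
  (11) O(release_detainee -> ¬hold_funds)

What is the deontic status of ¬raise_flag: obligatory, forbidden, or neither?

Forbidden

Premise 9, F(¬seal_form), is equivalent to O(seal_form).
The contrapositive of premise 1 (O(record_log -> ¬seal_form)) is O(seal_form -> ¬record_log), and O(seal_form) is already established, so O(¬record_log).
Premise 3 is O(¬release_detainee -> record_log); contrapositively O(¬record_log -> release_detainee). Since O(¬record_log) holds, K gives O(release_detainee).
Premise 11 is O(release_detainee -> ¬hold_funds); since O(release_detainee), deontic closure gives O(¬hold_funds).
The contrapositive of premise 6 (O(¬raise_flag -> hold_funds)) is O(¬hold_funds -> raise_flag), and O(¬hold_funds) is already established, so O(raise_flag).
Premises 2, 4, 5, 7, 8, 10 do not contribute to this derivation.
Thus O(raise_flag), which is F(¬raise_flag): ¬raise_flag is forbidden.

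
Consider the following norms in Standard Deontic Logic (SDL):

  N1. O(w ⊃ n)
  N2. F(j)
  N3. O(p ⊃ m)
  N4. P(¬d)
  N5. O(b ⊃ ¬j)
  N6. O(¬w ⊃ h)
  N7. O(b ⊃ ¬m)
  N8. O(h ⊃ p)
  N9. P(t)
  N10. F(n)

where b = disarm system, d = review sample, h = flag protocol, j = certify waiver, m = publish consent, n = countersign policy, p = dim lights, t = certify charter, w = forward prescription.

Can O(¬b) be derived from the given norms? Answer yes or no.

Premise 10 is F(n), i.e. O(¬n).
The contrapositive of premise 1 (O(w ⊃ n)) is O(¬n ⊃ ¬w), and O(¬n) is already established, so O(¬w).
Premise 6 is O(¬w ⊃ h); since O(¬w), deontic closure gives O(h).
With premise 8, O(h ⊃ p), the K-axiom yields O(p).
From O(p) and premise 3, O(p ⊃ m), we obtain O(m).
Premise 7 is O(b ⊃ ¬m); contrapositively O(m ⊃ ¬b). Since O(m) holds, K gives O(¬b).
Premises 2, 4, 5, 9 do not contribute to this derivation.
So O(¬b) follows.

Yes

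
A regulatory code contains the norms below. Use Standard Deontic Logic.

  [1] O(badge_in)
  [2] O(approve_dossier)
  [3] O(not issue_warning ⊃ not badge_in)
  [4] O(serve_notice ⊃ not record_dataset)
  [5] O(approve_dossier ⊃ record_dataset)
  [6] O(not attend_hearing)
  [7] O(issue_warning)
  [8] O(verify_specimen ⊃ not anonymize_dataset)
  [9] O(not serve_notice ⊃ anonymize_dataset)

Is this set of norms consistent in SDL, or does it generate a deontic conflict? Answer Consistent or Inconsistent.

Premise 3 is O(not issue_warning ⊃ not badge_in), but O(not issue_warning) is not derivable from the premises, so it does not yield O(not badge_in).
So O(not badge_in) is not derivable, and the apparent clash with O(badge_in) does not arise.
A world satisfying every obligation exists (e.g. anonymize_dataset=true, approve_dossier=true, attend_hearing=false, badge_in=true, issue_warning=true, record_dataset=true, serve_notice=false, verify_specimen=false); no atom is both obligatory and forbidden, so the set is consistent.

Consistent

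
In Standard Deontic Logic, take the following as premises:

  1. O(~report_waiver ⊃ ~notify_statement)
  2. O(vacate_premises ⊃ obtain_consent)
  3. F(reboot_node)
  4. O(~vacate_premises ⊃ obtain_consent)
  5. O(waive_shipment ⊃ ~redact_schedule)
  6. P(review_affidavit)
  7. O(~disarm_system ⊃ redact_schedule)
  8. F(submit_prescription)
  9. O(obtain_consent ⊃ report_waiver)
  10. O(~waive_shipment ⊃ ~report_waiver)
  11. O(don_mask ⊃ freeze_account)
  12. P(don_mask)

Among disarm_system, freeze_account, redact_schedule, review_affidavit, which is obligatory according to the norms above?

disarm_system

Premises 4 and 2 cover both cases: O(~vacate_premises ⊃ obtain_consent) and O(vacate_premises ⊃ obtain_consent). Since ~vacate_premises ∨ vacate_premises is a tautology, O(obtain_consent) follows.
Premise 9 is O(obtain_consent ⊃ report_waiver); since O(obtain_consent), deontic closure gives O(report_waiver).
Premise 10, O(~waive_shipment ⊃ ~report_waiver), contraposes to O(report_waiver ⊃ waive_shipment); with O(report_waiver) we get O(waive_shipment).
Applying K to premise 5 (O(waive_shipment ⊃ ~redact_schedule)) and O(waive_shipment) yields O(~redact_schedule).
The contrapositive of premise 7 (O(~disarm_system ⊃ redact_schedule)) is O(~redact_schedule ⊃ disarm_system), and O(~redact_schedule) is already established, so O(disarm_system).
So O(disarm_system) holds — disarm_system is obligatory. None of the other listed options is made obligatory by any chain of premises.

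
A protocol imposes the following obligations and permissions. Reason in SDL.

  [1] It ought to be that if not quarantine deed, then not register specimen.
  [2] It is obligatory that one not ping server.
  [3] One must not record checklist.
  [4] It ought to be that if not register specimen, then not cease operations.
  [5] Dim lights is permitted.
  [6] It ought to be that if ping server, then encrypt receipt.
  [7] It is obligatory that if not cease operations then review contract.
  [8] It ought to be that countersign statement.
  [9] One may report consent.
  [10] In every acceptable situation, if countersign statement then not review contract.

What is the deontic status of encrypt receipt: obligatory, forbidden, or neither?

Premise 6 is O(ping_server → encrypt_receipt), but O(ping_server) is not derivable from the premises, so it does not yield O(encrypt_receipt).
No premise or chain of K-axiom applications forces O(encrypt_receipt), and none forces O(¬encrypt_receipt). So encrypt_receipt is neither obligatory nor forbidden under these norms.

Neither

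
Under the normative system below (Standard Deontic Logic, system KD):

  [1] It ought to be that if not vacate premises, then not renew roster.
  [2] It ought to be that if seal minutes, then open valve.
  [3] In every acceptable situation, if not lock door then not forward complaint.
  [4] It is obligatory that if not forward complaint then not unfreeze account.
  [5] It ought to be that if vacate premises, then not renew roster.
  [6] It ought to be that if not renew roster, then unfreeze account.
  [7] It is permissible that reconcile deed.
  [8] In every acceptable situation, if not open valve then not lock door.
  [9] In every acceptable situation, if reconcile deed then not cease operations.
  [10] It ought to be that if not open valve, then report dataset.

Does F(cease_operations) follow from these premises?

No

Premise 9 is O(reconcile_deed → ¬cease_operations), but O(reconcile_deed) is not derivable from the premises (the permission P(reconcile_deed) asserts only ¬O(¬reconcile_deed), not O(reconcile_deed)), so it does not yield O(¬cease_operations).
No other premise forces O(¬cease_operations). An ideal world satisfying every premise can still have cease_operations true, so F(cease_operations) is not derivable.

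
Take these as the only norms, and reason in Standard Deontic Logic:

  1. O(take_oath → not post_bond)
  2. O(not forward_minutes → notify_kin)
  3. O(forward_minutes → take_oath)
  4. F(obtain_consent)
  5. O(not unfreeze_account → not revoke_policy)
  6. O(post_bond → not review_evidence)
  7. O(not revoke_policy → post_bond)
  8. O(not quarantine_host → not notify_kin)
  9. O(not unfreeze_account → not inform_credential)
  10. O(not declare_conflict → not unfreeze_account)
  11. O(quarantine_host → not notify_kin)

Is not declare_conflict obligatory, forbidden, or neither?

Premises 11 and 8 are O(quarantine_host → not notify_kin) and O(not quarantine_host → not notify_kin); every ideal world satisfies quarantine_host or not quarantine_host, so in either case not notify_kin holds — hence O(not notify_kin).
Premise 2, O(not forward_minutes → notify_kin), contraposes to O(not notify_kin → forward_minutes); with O(not notify_kin) we get O(forward_minutes).
Applying K to premise 3 (O(forward_minutes → take_oath)) and O(forward_minutes) yields O(take_oath).
With premise 1, O(take_oath → not post_bond), the K-axiom yields O(not post_bond).
The contrapositive of premise 7 (O(not revoke_policy → post_bond)) is O(not post_bond → revoke_policy), and O(not post_bond) is already established, so O(revoke_policy).
Premise 5, O(not unfreeze_account → not revoke_policy), contraposes to O(revoke_policy → unfreeze_account); with O(revoke_policy) we get O(unfreeze_account).
Premise 10 is O(not declare_conflict → not unfreeze_account); contrapositively O(unfreeze_account → declare_conflict). Since O(unfreeze_account) holds, K gives O(declare_conflict).
Premises 4, 6, 9 do not contribute to this derivation.
Thus O(declare_conflict), which is F(not declare_conflict): not declare_conflict is forbidden.

Forbidden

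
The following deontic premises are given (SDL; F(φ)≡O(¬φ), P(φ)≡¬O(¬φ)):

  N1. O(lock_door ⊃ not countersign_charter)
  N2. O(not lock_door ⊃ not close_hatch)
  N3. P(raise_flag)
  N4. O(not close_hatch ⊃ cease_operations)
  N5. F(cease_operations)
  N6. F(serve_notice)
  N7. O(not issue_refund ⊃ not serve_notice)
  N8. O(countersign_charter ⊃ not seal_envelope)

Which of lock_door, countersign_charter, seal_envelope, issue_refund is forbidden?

Premise 5, F(cease_operations), is equivalent to O(not cease_operations).
Premise 4, O(not close_hatch ⊃ cease_operations), contraposes to O(not cease_operations ⊃ close_hatch); with O(not cease_operations) we get O(close_hatch).
Premise 2 is O(not lock_door ⊃ not close_hatch); contrapositively O(close_hatch ⊃ lock_door). Since O(close_hatch) holds, K gives O(lock_door).
From O(lock_door) and premise 1, O(lock_door ⊃ not countersign_charter), we obtain O(not countersign_charter).
So O(not countersign_charter) holds, i.e. countersign_charter is forbidden. None of the other listed options is forbidden under the premises.

countersign_charter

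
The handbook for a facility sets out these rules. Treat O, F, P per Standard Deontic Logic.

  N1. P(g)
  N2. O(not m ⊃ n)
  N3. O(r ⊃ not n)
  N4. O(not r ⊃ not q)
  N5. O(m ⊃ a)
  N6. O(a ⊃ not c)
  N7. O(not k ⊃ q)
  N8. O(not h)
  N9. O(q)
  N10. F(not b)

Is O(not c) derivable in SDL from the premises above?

Yes

From premise 9 we have O(q).
Premise 4 is O(not r ⊃ not q); contrapositively O(q ⊃ r). Since O(q) holds, K gives O(r).
With premise 3, O(r ⊃ not n), the K-axiom yields O(not n).
Premise 2 is O(not m ⊃ n); contrapositively O(not n ⊃ m). Since O(not n) holds, K gives O(m).
From O(m) and premise 5, O(m ⊃ a), we obtain O(a).
Premise 6 is O(a ⊃ not c); since O(a), deontic closure gives O(not c).
Premises 1, 7, 8, 10 do not contribute to this derivation.
So O(not c) follows.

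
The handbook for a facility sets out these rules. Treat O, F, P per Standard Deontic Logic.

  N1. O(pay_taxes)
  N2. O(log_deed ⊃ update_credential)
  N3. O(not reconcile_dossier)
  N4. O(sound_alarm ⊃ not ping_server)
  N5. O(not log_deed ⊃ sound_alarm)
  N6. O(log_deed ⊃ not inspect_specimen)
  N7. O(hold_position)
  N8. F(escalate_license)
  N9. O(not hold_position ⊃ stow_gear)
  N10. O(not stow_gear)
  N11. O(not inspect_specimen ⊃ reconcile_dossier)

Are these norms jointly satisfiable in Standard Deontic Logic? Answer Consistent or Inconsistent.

Premise 9 is O(not hold_position ⊃ stow_gear), but O(not hold_position) is not derivable from the premises, so it does not yield O(stow_gear).
So O(stow_gear) is not derivable, and the apparent clash with O(not stow_gear) does not arise.
A world satisfying every obligation exists (e.g. escalate_license=false, hold_position=true, inspect_specimen=true, log_deed=false, pay_taxes=true, ping_server=false, reconcile_dossier=false, sound_alarm=true, stow_gear=false, update_credential=false); no atom is both obligatory and forbidden, so the set is consistent.

Consistent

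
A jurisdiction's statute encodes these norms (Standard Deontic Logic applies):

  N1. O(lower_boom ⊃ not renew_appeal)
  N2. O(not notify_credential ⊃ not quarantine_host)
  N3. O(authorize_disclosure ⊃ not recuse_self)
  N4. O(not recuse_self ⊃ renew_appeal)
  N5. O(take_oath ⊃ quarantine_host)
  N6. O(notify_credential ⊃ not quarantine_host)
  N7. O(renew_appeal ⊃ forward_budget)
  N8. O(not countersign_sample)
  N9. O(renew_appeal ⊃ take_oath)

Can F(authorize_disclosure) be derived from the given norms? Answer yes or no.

By case analysis on notify_credential: premise 6 gives O(notify_credential ⊃ not quarantine_host) and premise 2 gives O(not notify_credential ⊃ not quarantine_host), so O(not quarantine_host) either way.
Premise 5, O(take_oath ⊃ quarantine_host), contraposes to O(not quarantine_host ⊃ not take_oath); with O(not quarantine_host) we get O(not take_oath).
The contrapositive of premise 9 (O(renew_appeal ⊃ take_oath)) is O(not take_oath ⊃ not renew_appeal), and O(not take_oath) is already established, so O(not renew_appeal).
Premise 4 is O(not recuse_self ⊃ renew_appeal); contrapositively O(not renew_appeal ⊃ recuse_self). Since O(not renew_appeal) holds, K gives O(recuse_self).
Premise 3, O(authorize_disclosure ⊃ not recuse_self), contraposes to O(recuse_self ⊃ not authorize_disclosure); with O(recuse_self) we get O(not authorize_disclosure).
Premises 1, 7, 8 do not contribute to this derivation.
So O(not authorize_disclosure) holds, i.e. F(authorize_disclosure). The claim follows.

Yes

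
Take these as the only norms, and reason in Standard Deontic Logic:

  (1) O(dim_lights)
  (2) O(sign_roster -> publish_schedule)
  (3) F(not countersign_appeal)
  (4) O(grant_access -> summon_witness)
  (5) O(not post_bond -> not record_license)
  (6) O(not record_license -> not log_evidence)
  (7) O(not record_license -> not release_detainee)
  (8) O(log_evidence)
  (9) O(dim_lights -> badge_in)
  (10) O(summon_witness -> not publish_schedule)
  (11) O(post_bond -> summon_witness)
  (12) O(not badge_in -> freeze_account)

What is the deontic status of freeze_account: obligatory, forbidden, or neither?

Premise 12 is O(not badge_in -> freeze_account), but O(not badge_in) is not derivable from the premises, so it does not yield O(freeze_account).
No premise or chain of K-axiom applications forces O(freeze_account), and none forces O(not freeze_account). So freeze_account is neither obligatory nor forbidden under these norms.

Neither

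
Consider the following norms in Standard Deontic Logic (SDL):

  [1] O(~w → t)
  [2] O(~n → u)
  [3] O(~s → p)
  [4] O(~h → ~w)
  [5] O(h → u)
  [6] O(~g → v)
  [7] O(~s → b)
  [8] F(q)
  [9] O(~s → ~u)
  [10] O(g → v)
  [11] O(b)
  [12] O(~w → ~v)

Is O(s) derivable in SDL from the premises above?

Premises 6 and 10 are O(~g → v) and O(g → v); every ideal world satisfies ~g or g, so in either case v holds — hence O(v).
Premise 12 is O(~w → ~v); contrapositively O(v → w). Since O(v) holds, K gives O(w).
The contrapositive of premise 4 (O(~h → ~w)) is O(w → h), and O(w) is already established, so O(h).
From O(h) and premise 5, O(h → u), we obtain O(u).
Premise 9 is O(~s → ~u); contrapositively O(u → s). Since O(u) holds, K gives O(s).
Premises 1, 2, 3, 7, 8, 11 do not contribute to this derivation.
So O(s) follows.

Yes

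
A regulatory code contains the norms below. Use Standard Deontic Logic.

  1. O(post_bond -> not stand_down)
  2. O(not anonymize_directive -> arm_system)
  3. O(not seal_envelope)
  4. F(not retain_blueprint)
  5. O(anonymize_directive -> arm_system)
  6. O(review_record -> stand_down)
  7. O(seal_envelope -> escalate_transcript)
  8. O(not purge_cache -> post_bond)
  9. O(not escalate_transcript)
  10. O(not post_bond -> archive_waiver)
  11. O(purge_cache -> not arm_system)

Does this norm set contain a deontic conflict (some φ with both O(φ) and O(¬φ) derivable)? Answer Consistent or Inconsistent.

Premise 7 is O(seal_envelope -> escalate_transcript), but O(seal_envelope) is not derivable from the premises, so it does not yield O(escalate_transcript).
So O(escalate_transcript) is not derivable, and the apparent clash with O(not escalate_transcript) does not arise.
A world satisfying every obligation exists (e.g. anonymize_directive=false, archive_waiver=false, arm_system=true, escalate_transcript=false, post_bond=true, purge_cache=false, retain_blueprint=true, review_record=false, seal_envelope=false, stand_down=false); no atom is both obligatory and forbidden, so the set is consistent.

Consistent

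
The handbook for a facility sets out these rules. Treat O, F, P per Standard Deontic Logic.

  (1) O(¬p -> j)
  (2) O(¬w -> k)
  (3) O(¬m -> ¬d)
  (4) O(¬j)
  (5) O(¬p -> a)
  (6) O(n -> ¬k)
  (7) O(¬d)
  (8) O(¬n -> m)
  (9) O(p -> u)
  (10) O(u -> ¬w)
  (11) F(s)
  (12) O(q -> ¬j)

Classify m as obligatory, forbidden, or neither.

Premise 4 gives O(¬j).
Premise 1 is O(¬p -> j); contrapositively O(¬j -> p). Since O(¬j) holds, K gives O(p).
Applying K to premise 9 (O(p -> u)) and O(p) yields O(u).
With premise 10, O(u -> ¬w), the K-axiom yields O(¬w).
Applying K to premise 2 (O(¬w -> k)) and O(¬w) yields O(k).
Premise 6, O(n -> ¬k), contraposes to O(k -> ¬n); with O(k) we get O(¬n).
Applying K to premise 8 (O(¬n -> m)) and O(¬n) yields O(m).
Premises 3, 5, 7, 11, 12 do not contribute to this derivation.
Hence m is obligatory.

Obligatory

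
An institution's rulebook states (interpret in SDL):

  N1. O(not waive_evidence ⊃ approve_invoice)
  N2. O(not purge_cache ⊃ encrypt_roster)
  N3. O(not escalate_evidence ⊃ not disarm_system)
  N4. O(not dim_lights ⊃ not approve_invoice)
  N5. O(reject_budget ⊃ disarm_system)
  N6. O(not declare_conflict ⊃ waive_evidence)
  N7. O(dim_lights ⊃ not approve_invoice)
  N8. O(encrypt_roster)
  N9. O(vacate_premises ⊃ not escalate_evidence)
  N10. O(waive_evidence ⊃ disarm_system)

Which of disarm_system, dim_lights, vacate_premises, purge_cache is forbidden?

By case analysis on not dim_lights: premise 4 gives O(not dim_lights ⊃ not approve_invoice) and premise 7 gives O(dim_lights ⊃ not approve_invoice), so O(not approve_invoice) either way.
Premise 1, O(not waive_evidence ⊃ approve_invoice), contraposes to O(not approve_invoice ⊃ waive_evidence); with O(not approve_invoice) we get O(waive_evidence).
Applying K to premise 10 (O(waive_evidence ⊃ disarm_system)) and O(waive_evidence) yields O(disarm_system).
Premise 3, O(not escalate_evidence ⊃ not disarm_system), contraposes to O(disarm_system ⊃ escalate_evidence); with O(disarm_system) we get O(escalate_evidence).
Premise 9, O(vacate_premises ⊃ not escalate_evidence), contraposes to O(escalate_evidence ⊃ not vacate_premises); with O(escalate_evidence) we get O(not vacate_premises).
So O(not vacate_premises) holds, i.e. vacate_premises is forbidden. None of the other listed options is forbidden under the premises.

vacate_premises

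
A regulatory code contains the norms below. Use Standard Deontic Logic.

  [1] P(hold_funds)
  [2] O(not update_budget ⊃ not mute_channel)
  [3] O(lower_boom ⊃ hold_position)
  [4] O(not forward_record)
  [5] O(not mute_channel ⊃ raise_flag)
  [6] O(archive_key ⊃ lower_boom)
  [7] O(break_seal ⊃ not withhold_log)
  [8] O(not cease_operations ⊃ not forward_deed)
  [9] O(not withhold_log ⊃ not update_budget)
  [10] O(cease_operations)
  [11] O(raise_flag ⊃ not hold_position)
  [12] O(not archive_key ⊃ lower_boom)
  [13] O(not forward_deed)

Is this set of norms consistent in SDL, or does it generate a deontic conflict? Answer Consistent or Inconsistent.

Consistent

Premise 8 is O(not cease_operations ⊃ not forward_deed); even if O(not forward_deed) held, inferring O(not cease_operations) would be affirming the consequent — invalid.
So O(not cease_operations) is not derivable, and the apparent clash with O(cease_operations) does not arise.
A world satisfying every obligation exists (e.g. archive_key=false, break_seal=false, cease_operations=true, forward_deed=false, forward_record=false, hold_funds=false, hold_position=true, lower_boom=true, mute_channel=true, raise_flag=false, update_budget=true, withhold_log=true); no atom is both obligatory and forbidden, so the set is consistent.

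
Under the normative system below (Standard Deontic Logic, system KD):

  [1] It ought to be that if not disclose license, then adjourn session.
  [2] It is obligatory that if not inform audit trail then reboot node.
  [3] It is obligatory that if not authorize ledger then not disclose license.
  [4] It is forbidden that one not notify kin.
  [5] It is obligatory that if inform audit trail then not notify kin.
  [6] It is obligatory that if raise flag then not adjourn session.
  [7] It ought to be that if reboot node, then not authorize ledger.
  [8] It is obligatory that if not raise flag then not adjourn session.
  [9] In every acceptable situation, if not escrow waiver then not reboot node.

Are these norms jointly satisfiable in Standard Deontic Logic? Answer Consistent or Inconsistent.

Premises 8 and 6 cover both cases: O(¬raise_flag → ¬adjourn_session) and O(raise_flag → ¬adjourn_session). Since ¬raise_flag ∨ raise_flag is a tautology, O(¬adjourn_session) follows.
Premise 1 is O(¬disclose_license → adjourn_session); contrapositively O(¬adjourn_session → disclose_license). Since O(¬adjourn_session) holds, K gives O(disclose_license).
Premise 3, O(¬authorize_ledger → ¬disclose_license), contraposes to O(disclose_license → authorize_ledger); with O(disclose_license) we get O(authorize_ledger).
Premise 7, O(reboot_node → ¬authorize_ledger), contraposes to O(authorize_ledger → ¬reboot_node); with O(authorize_ledger) we get O(¬reboot_node).
Premise 2, O(¬inform_audit_trail → reboot_node), contraposes to O(¬reboot_node → inform_audit_trail); with O(¬reboot_node) we get O(inform_audit_trail).
Applying K to premise 5 (O(inform_audit_trail → ¬notify_kin)) and O(inform_audit_trail) yields O(¬notify_kin).
However, F(¬notify_kin) at premise 4 amounts to O(notify_kin).
We now have both O(¬notify_kin) and O(notify_kin) — notify_kin is simultaneously obligatory and forbidden, violating the D-axiom.

Inconsistent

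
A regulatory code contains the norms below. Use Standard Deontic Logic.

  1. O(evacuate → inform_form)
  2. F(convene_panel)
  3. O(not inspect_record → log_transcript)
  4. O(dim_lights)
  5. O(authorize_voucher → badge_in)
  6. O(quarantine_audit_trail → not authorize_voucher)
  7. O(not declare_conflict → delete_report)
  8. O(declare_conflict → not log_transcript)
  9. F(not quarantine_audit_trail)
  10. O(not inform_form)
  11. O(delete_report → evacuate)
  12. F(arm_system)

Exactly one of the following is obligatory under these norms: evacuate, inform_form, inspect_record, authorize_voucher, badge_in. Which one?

inspect_record

From premise 10 we have O(not inform_form).
The contrapositive of premise 1 (O(evacuate → inform_form)) is O(not inform_form → not evacuate), and O(not inform_form) is already established, so O(not evacuate).
The contrapositive of premise 11 (O(delete_report → evacuate)) is O(not evacuate → not delete_report), and O(not evacuate) is already established, so O(not delete_report).
Premise 7 is O(not declare_conflict → delete_report); contrapositively O(not delete_report → declare_conflict). Since O(not delete_report) holds, K gives O(declare_conflict).
Applying K to premise 8 (O(declare_conflict → not log_transcript)) and O(declare_conflict) yields O(not log_transcript).
Premise 3 is O(not inspect_record → log_transcript); contrapositively O(not log_transcript → inspect_record). Since O(not log_transcript) holds, K gives O(inspect_record).
So O(inspect_record) holds — inspect_record is obligatory. None of the other listed options is made obligatory by any chain of premises.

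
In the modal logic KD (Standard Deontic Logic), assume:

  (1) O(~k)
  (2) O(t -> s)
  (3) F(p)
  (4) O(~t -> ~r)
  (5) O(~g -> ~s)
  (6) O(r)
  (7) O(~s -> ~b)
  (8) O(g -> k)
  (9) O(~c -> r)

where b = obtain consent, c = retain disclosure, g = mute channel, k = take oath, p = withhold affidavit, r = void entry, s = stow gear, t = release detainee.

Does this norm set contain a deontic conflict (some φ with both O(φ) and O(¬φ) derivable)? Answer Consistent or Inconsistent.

From premise 6 we have O(r).
The contrapositive of premise 4 (O(~t -> ~r)) is O(r -> t), and O(r) is already established, so O(t).
From O(t) and premise 2, O(t -> s), we obtain O(s).
Premise 5 is O(~g -> ~s); contrapositively O(s -> g). Since O(s) holds, K gives O(g).
From O(g) and premise 8, O(g -> k), we obtain O(k).
However, premise 1 gives O(~k).
We now have both O(k) and O(~k) — k is simultaneously obligatory and forbidden, violating the D-axiom.

Inconsistent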